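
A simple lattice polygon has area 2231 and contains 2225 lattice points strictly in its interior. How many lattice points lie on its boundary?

14

Pick's theorem gives A = I + B/2 − 1, so B = 2(A − I + 1) = 2(2231 − 2225 + 1) = 14.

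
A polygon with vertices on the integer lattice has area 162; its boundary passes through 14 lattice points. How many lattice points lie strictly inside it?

Pick's theorem A = I + B/2 − 1 rearranges to I = A − B/2 + 1 = 162 − 14/2 + 1 = 156.

156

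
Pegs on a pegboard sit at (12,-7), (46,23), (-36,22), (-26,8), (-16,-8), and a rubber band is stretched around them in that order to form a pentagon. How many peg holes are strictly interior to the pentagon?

1630

By the shoelace formula, twice the signed area is |[12·23 − 46·(-7)] + [46·22 − (-36)·23] + [(-36)·8 − (-26)·22] + [(-26)·(-8) − (-16)·8] + [(-16)·(-7) − 12·(-8)]| = 3266, so the area is 1633.
Summing gcd(|Δx|,|Δy|) over the edges gives the boundary count: gcd(34,30) + gcd(82,1) + gcd(10,14) + gcd(10,16) + gcd(28,1) = 2+1+2+2+1 = 8.
By Pick's theorem A = I + B/2 − 1, so I = 1633 − 8/2 + 1 = 1630.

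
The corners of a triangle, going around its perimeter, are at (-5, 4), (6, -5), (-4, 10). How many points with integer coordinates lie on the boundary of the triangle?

7

Along each edge there are gcd(|Δx|,|Δy|)+1 lattice points, so counting each shared vertex once the boundary has gcd(11,9) + gcd(10,15) + gcd(1,6) = 1+5+1 = 7.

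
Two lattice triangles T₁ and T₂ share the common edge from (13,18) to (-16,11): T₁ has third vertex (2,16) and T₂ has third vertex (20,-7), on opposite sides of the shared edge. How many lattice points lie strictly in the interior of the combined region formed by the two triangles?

The union is the simple quadrilateral with vertices (13,18), (2,16), (-16,11), (20,-7) in order.
Using the shoelace formula, 2A = |(13·16 − 2·18) + (2·11 − (-16)·16) + ((-16)·(-7) − 20·11) + (20·18 − 13·(-7))| = 793, so the area is 793/2.
Along each edge there are gcd(|Δx|,|Δy|)+1 lattice points, so counting each shared vertex once the boundary has gcd(11,2) + gcd(18,5) + gcd(36,18) + gcd(7,25) = 1+1+18+1 = 21.
By Pick's theorem I = A − B/2 + 1 = 793/2 − 21/2 + 1 = 387.

387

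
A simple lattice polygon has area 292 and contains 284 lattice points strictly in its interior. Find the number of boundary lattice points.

18

Pick's theorem gives A = I + B/2 − 1, so B = 2(A − I + 1) = 2(292 − 284 + 1) = 18.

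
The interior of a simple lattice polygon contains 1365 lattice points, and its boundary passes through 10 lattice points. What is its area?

1369

Pick's theorem states A = I + B/2 − 1, so A = 1365 + 10/2 − 1 = 1369.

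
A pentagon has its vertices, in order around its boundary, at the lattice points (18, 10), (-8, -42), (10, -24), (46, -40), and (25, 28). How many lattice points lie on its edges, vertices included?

50

Summing gcd(|Δx|,|Δy|) over the edges gives the boundary count: gcd(26,52) + gcd(18,18) + gcd(36,16) + gcd(21,68) + gcd(7,18) = 26+18+4+1+1 = 50.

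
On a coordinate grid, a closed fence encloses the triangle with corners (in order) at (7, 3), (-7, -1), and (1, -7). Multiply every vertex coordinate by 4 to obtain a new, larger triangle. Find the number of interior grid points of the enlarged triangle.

Using the shoelace formula, 2A = |[7·(-1) − (-7)·3] + [(-7)·(-7) − 1·(-1)] + [1·3 − 7·(-7)]| = 116, so the area is 58.
Along each edge there are gcd(|Δx|,|Δy|)+1 lattice points, so counting each shared vertex once the boundary has gcd(14,4) + gcd(8,6) + gcd(6,10) = 2+2+2 = 6.
Scaling by 4 multiplies the area by 4² = 16 (so the new area is 928) and multiplies the boundary lattice-point count by 4, giving 24.
By Pick's theorem, the interior count of the dilated polygon is 928 − 24/2 + 1 = 917.

917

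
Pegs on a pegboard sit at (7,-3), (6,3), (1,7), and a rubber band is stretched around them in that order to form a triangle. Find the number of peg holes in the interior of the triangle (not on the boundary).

Using the shoelace formula, 2A = |[7·3 − 6·(-3)] + [6·7 − 1·3] + [1·(-3) − 7·7]| = 26, so the area is 13.
Summing gcd(|Δx|,|Δy|) over the edges gives the boundary count: gcd(1,6) + gcd(5,4) + gcd(6,10) = 1+1+2 = 4.
By Pick's theorem A = I + B/2 − 1, so I = 13 − 4/2 + 1 = 12.

12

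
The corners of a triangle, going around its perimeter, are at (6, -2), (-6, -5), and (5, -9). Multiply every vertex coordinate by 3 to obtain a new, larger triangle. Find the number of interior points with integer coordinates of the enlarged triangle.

By the shoelace formula, twice the signed area is |[6·(-5) − (-6)·(-2)] + [(-6)·(-9) − 5·(-5)] + [5·(-2) − 6·(-9)]| = 81, so the area is 40.5.
The number of boundary lattice points is Σ gcd(|Δx|,|Δy|) = gcd(12,3) + gcd(11,4) + gcd(1,7) = 3+1+1 = 5.
Scaling by 3 multiplies the area by 3² = 9 (so the new area is 364.5) and multiplies the boundary lattice-point count by 3, giving 15.
By Pick's theorem, the interior count of the dilated polygon is 364.5 − 15/2 + 1 = 358.

358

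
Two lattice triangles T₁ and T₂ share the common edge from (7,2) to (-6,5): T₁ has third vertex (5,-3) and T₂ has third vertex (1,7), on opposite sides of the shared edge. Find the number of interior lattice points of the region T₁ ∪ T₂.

58

The union is the simple quadrilateral with vertices (7,2), (5,-3), (-6,5), (1,7) in order.
Using the shoelace formula, 2A = |(7·(-3) − 5·2) + (5·5 − (-6)·(-3)) + ((-6)·7 − 1·5) + (1·2 − 7·7)| = 118, so the area is 59.
Summing gcd(|Δx|,|Δy|) over the edges gives the boundary count: gcd(2,5) + gcd(11,8) + gcd(7,2) + gcd(6,5) = 1+1+1+1 = 4.
By Pick's theorem I = A − B/2 + 1 = 59 − 4/2 + 1 = 58.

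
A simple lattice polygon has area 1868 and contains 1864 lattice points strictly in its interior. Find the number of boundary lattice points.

Pick's theorem gives A = I + B/2 − 1, so B = 2(A − I + 1) = 2(1868 − 1864 + 1) = 10.

10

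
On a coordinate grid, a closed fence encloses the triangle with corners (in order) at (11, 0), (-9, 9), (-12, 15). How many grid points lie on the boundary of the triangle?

Along each edge there are gcd(|Δx|,|Δy|)+1 lattice points, so counting each shared vertex once the boundary has gcd(20,9) + gcd(3,6) + gcd(23,15) = 1+3+1 = 5.

5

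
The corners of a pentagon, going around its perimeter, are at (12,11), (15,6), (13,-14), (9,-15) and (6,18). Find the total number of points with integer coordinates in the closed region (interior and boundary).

179

The shoelace formula gives twice the area as |(12·6 − 15·11) + (15·(-14) − 13·6) + (13·(-15) − 9·(-14)) + (9·18 − 6·(-15)) + (6·11 − 12·18)| = 348, so the area is 174.
Along each edge there are gcd(|Δx|,|Δy|)+1 lattice points, so counting each shared vertex once the boundary has gcd(3,5) + gcd(2,20) + gcd(4,1) + gcd(3,33) + gcd(6,7) = 1+2+1+3+1 = 8.
Pick's theorem gives I = A − B/2 + 1 = 174 − 8/2 + 1 = 171, so the closed region contains I + B = 171 + 8 = 179 lattice points.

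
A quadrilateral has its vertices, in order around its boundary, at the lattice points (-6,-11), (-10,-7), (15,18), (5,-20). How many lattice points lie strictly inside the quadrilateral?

339

The shoelace formula gives twice the area as |[(-6)·(-7) − (-10)·(-11)] + [(-10)·18 − 15·(-7)] + [15·(-20) − 5·18] + [5·(-11) − (-6)·(-20)]| = 708, so the area is 354.
Along each edge there are gcd(|Δx|,|Δy|)+1 lattice points, so counting each shared vertex once the boundary has gcd(4,4) + gcd(25,25) + gcd(10,38) + gcd(11,9) = 4+25+2+1 = 32.
Pick's theorem gives I = A − B/2 + 1 = 354 − 32/2 + 1 = 339.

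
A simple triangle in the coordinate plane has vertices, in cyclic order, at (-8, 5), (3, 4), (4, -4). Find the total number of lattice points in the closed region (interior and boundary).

47

By the shoelace formula, twice the signed area is |[(-8)·4 − 3·5] + [3·(-4) − 4·4] + [4·5 − (-8)·(-4)]| = 87, so the area is 43.5.
Summing gcd(|Δx|,|Δy|) over the edges gives the boundary count: gcd(11,1) + gcd(1,8) + gcd(12,9) = 1+1+3 = 5.
Pick's theorem gives I = A − B/2 + 1 = 43.5 − 5/2 + 1 = 42, so the closed region contains I + B = 42 + 5 = 47 lattice points.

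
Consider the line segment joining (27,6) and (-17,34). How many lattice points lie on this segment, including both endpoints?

5

The number of lattice points on a segment between lattice points is gcd(|Δx|,|Δy|) + 1 = gcd(44,28) + 1 = 4 + 1 = 5.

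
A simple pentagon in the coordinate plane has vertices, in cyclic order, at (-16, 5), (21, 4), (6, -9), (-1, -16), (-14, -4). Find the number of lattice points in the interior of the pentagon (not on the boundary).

Using the shoelace formula, 2A = |((-16)·4 − 21·5) + (21·(-9) − 6·4) + (6·(-16) − (-1)·(-9)) + ((-1)·(-4) − (-14)·(-16)) + ((-14)·5 − (-16)·(-4))| = 841, so the area is 420.5.
Summing gcd(|Δx|,|Δy|) over the edges gives the boundary count: gcd(37,1) + gcd(15,13) + gcd(7,7) + gcd(13,12) + gcd(2,9) = 1+1+7+1+1 = 11.
Pick's theorem gives I = A − B/2 + 1 = 420.5 − 11/2 + 1 = 416.

416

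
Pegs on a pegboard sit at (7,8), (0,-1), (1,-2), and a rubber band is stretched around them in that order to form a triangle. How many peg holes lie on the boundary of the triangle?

Summing gcd(|Δx|,|Δy|) over the edges gives the boundary count: gcd(7,9) + gcd(1,1) + gcd(6,10) = 1+1+2 = 4.

4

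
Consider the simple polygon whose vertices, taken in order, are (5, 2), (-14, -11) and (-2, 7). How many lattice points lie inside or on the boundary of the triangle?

Using the shoelace formula, 2A = |[5·(-11) − (-14)·2] + [(-14)·7 − (-2)·(-11)] + [(-2)·2 − 5·7]| = 186, so the area is 93.
Summing gcd(|Δx|,|Δy|) over the edges gives the boundary count: gcd(19,13) + gcd(12,18) + gcd(7,5) = 1+6+1 = 8.
Pick's theorem gives I = A − B/2 + 1 = 93 − 8/2 + 1 = 90, so the closed region contains I + B = 90 + 8 = 98 lattice points.

98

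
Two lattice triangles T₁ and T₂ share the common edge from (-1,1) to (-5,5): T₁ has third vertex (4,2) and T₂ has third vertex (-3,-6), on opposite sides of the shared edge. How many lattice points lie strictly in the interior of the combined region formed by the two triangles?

28

The union is the simple quadrilateral with vertices (-1,1), (4,2), (-5,5), (-3,-6) in order.
Using the shoelace formula, 2A = |((-1)·2 − 4·1) + (4·5 − (-5)·2) + ((-5)·(-6) − (-3)·5) + ((-3)·1 − (-1)·(-6))| = 60, so the area is 30.
Along each edge there are gcd(|Δx|,|Δy|)+1 lattice points, so counting each shared vertex once the boundary has gcd(5,1) + gcd(9,3) + gcd(2,11) + gcd(2,7) = 1+3+1+1 = 6.
By Pick's theorem I = A − B/2 + 1 = 30 − 6/2 + 1 = 28.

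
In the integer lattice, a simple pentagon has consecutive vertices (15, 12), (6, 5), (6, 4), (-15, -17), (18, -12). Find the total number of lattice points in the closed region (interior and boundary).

The shoelace formula gives twice the area as |(15·5 − 6·12) + (6·4 − 6·5) + (6·(-17) − (-15)·4) + ((-15)·(-12) − 18·(-17)) + (18·12 − 15·(-12))| = 837, so the area is 418.5.
The number of boundary lattice points is Σ gcd(|Δx|,|Δy|) = gcd(9,7) + gcd(0,1) + gcd(21,21) + gcd(33,5) + gcd(3,24) = 1+1+21+1+3 = 27.
Pick's theorem gives I = A − B/2 + 1 = 418.5 − 27/2 + 1 = 406, so the closed region contains I + B = 406 + 27 = 433 lattice points.

433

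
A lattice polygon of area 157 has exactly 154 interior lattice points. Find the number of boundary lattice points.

Pick's theorem gives A = I + B/2 − 1, so B = 2(A − I + 1) = 2(157 − 154 + 1) = 8.

8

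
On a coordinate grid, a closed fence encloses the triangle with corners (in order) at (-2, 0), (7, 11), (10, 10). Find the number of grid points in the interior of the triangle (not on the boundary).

20

By the shoelace formula, twice the signed area is |[(-2)·11 − 7·0] + [7·10 − 10·11] + [10·0 − (-2)·10]| = 42, so the area is 21.
Summing gcd(|Δx|,|Δy|) over the edges gives the boundary count: gcd(9,11) + gcd(3,1) + gcd(12,10) = 1+1+2 = 4.
By Pick's theorem A = I + B/2 − 1, so I = 21 − 4/2 + 1 = 20.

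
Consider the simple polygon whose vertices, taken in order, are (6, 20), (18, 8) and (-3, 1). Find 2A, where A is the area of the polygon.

336

By the shoelace formula, twice the signed area is |[6·8 − 18·20] + [18·1 − (-3)·8] + [(-3)·20 − 6·1]| = 336, so the area is 168.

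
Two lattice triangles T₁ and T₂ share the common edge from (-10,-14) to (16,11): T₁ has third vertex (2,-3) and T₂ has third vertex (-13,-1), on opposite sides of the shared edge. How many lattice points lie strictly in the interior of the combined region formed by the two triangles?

The union is the simple quadrilateral with vertices (-10,-14), (2,-3), (16,11), (-13,-1) in order.
By the shoelace formula, twice the signed area is |((-10)·(-3) − 2·(-14)) + (2·11 − 16·(-3)) + (16·(-1) − (-13)·11) + ((-13)·(-14) − (-10)·(-1))| = 427, so the area is 427/2.
Along each edge there are gcd(|Δx|,|Δy|)+1 lattice points, so counting each shared vertex once the boundary has gcd(12,11) + gcd(14,14) + gcd(29,12) + gcd(3,13) = 1+14+1+1 = 17.
By Pick's theorem I = A − B/2 + 1 = 427/2 − 17/2 + 1 = 206.

206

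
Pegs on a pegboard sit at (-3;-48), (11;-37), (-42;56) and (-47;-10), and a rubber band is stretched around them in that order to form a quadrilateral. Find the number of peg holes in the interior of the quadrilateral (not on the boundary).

2488

Using the shoelace formula, 2A = |((-3)·(-37) − 11·(-48)) + (11·56 − (-42)·(-37)) + ((-42)·(-10) − (-47)·56) + ((-47)·(-48) − (-3)·(-10))| = 4979, so the area is 2489.5.
Along each edge there are gcd(|Δx|,|Δy|)+1 lattice points, so counting each shared vertex once the boundary has gcd(14,11) + gcd(53,93) + gcd(5,66) + gcd(44,38) = 1+1+1+2 = 5.
By Pick's theorem A = I + B/2 − 1, so I = 2489.5 − 5/2 + 1 = 2488.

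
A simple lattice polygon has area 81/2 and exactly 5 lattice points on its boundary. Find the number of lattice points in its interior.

From Pick's theorem, I = A − B/2 + 1 = 81/2 − 5/2 + 1 = 39.

39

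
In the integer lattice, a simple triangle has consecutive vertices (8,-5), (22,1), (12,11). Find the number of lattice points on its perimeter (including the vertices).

The number of boundary lattice points is Σ gcd(|Δx|,|Δy|) = gcd(14,6) + gcd(10,10) + gcd(4,16) = 2+10+4 = 16.

16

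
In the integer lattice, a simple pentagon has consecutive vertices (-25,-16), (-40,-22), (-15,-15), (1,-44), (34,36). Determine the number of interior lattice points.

1369

Using the shoelace formula, 2A = |[(-25)·(-22) − (-40)·(-16)] + [(-40)·(-15) − (-15)·(-22)] + [(-15)·(-44) − 1·(-15)] + [1·36 − 34·(-44)] + [34·(-16) − (-25)·36]| = 2743, so the area is 2743/2.
The number of boundary lattice points is Σ gcd(|Δx|,|Δy|) = gcd(15,6) + gcd(25,7) + gcd(16,29) + gcd(33,80) + gcd(59,52) = 3+1+1+1+1 = 7.
Pick's theorem gives I = A − B/2 + 1 = 2743/2 − 7/2 + 1 = 1369.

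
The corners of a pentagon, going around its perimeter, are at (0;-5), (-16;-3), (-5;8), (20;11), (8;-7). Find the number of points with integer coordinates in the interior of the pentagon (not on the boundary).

343

By the shoelace formula, twice the signed area is |(0·(-3) − (-16)·(-5)) + ((-16)·8 − (-5)·(-3)) + ((-5)·11 − 20·8) + (20·(-7) − 8·11) + (8·(-5) − 0·(-7))| = 706, so the area is 353.
The number of boundary lattice points is Σ gcd(|Δx|,|Δy|) = gcd(16,2) + gcd(11,11) + gcd(25,3) + gcd(12,18) + gcd(8,2) = 2+11+1+6+2 = 22.
By Pick's theorem A = I + B/2 − 1, so I = 353 − 22/2 + 1 = 343.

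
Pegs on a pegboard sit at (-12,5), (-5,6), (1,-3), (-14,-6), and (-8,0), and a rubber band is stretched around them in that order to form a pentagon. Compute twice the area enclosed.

By the shoelace formula, twice the signed area is |[(-12)·6 − (-5)·5] + [(-5)·(-3) − 1·6] + [1·(-6) − (-14)·(-3)] + [(-14)·0 − (-8)·(-6)] + [(-8)·5 − (-12)·0]| = 174, so the area is 87.

174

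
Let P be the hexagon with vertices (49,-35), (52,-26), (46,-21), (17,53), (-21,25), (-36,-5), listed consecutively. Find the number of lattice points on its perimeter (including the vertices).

27

Along each edge there are gcd(|Δx|,|Δy|)+1 lattice points, so counting each shared vertex once the boundary has gcd(3,9) + gcd(6,5) + gcd(29,74) + gcd(38,28) + gcd(15,30) + gcd(85,30) = 3+1+1+2+15+5 = 27.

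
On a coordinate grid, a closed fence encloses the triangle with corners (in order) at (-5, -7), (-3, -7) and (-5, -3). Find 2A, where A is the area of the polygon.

Using the shoelace formula, 2A = |[(-5)·(-7) − (-3)·(-7)] + [(-3)·(-3) − (-5)·(-7)] + [(-5)·(-7) − (-5)·(-3)]| = 8, so the area is 4.

8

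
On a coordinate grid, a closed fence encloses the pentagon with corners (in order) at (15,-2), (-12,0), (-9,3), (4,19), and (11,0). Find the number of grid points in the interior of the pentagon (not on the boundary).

234

Using the shoelace formula, 2A = |(15·0 − (-12)·(-2)) + ((-12)·3 − (-9)·0) + ((-9)·19 − 4·3) + (4·0 − 11·19) + (11·(-2) − 15·0)| = 474, so the area is 237.
Along each edge there are gcd(|Δx|,|Δy|)+1 lattice points, so counting each shared vertex once the boundary has gcd(27,2) + gcd(3,3) + gcd(13,16) + gcd(7,19) + gcd(4,2) = 1+3+1+1+2 = 8.
Pick's theorem gives I = A − B/2 + 1 = 237 − 8/2 + 1 = 234.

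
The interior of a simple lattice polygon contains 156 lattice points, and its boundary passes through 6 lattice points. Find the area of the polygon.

158

By Pick's theorem, A = I + B/2 − 1 = 156 + 6/2 − 1 = 158.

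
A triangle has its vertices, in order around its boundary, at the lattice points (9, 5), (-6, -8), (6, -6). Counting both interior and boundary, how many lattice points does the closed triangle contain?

Using the shoelace formula, 2A = |[9·(-8) − (-6)·5] + [(-6)·(-6) − 6·(-8)] + [6·5 − 9·(-6)]| = 126, so the area is 63.
The number of boundary lattice points is Σ gcd(|Δx|,|Δy|) = gcd(15,13) + gcd(12,2) + gcd(3,11) = 1+2+1 = 4.
Pick's theorem gives I = A − B/2 + 1 = 63 − 4/2 + 1 = 62, so the closed region contains I + B = 62 + 4 = 66 lattice points.

66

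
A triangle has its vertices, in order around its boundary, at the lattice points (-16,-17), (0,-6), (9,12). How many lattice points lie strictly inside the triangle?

90

By the shoelace formula, twice the signed area is |((-16)·(-6) − 0·(-17)) + (0·12 − 9·(-6)) + (9·(-17) − (-16)·12)| = 189, so the area is 94.5.
The number of boundary lattice points is Σ gcd(|Δx|,|Δy|) = gcd(16,11) + gcd(9,18) + gcd(25,29) = 1+9+1 = 11.
Pick's theorem gives I = A − B/2 + 1 = 94.5 − 11/2 + 1 = 90.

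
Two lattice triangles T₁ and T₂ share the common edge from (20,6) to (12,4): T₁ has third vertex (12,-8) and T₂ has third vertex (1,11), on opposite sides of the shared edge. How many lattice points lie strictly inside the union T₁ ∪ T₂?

80

The union is the simple quadrilateral with vertices (20,6), (12,-8), (12,4), (1,11) in order.
Using the shoelace formula, 2A = |(20·(-8) − 12·6) + (12·4 − 12·(-8)) + (12·11 − 1·4) + (1·6 − 20·11)| = 174, so the area is 87.
Summing gcd(|Δx|,|Δy|) over the edges gives the boundary count: gcd(8,14) + gcd(0,12) + gcd(11,7) + gcd(19,5) = 2+12+1+1 = 16.
By Pick's theorem I = A − B/2 + 1 = 87 − 16/2 + 1 = 80.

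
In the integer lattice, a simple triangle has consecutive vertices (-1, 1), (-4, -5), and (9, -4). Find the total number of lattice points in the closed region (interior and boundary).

The shoelace formula gives twice the area as |[(-1)·(-5) − (-4)·1] + [(-4)·(-4) − 9·(-5)] + [9·1 − (-1)·(-4)]| = 75, so the area is 37.5.
Along each edge there are gcd(|Δx|,|Δy|)+1 lattice points, so counting each shared vertex once the boundary has gcd(3,6) + gcd(13,1) + gcd(10,5) = 3+1+5 = 9.
Pick's theorem gives I = A − B/2 + 1 = 37.5 − 9/2 + 1 = 34, so the closed region contains I + B = 34 + 9 = 43 lattice points.

43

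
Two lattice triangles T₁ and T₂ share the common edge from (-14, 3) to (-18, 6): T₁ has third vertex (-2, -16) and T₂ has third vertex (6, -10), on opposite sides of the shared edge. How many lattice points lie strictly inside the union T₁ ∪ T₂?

The union is the simple quadrilateral with vertices (-14, 3), (-2, -16), (-18, 6), (6, -10) in order.
By the shoelace formula, twice the signed area is |((-14)·(-16) − (-2)·3) + ((-2)·6 − (-18)·(-16)) + ((-18)·(-10) − 6·6) + (6·3 − (-14)·(-10))| = 48, so the area is 24.
Along each edge there are gcd(|Δx|,|Δy|)+1 lattice points, so counting each shared vertex once the boundary has gcd(12,19) + gcd(16,22) + gcd(24,16) + gcd(20,13) = 1+2+8+1 = 12.
By Pick's theorem I = A − B/2 + 1 = 24 − 12/2 + 1 = 19.

19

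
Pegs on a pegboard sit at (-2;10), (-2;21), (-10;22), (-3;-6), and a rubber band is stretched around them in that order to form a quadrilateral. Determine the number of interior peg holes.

The shoelace formula gives twice the area as |[(-2)·21 − (-2)·10] + [(-2)·22 − (-10)·21] + [(-10)·(-6) − (-3)·22] + [(-3)·10 − (-2)·(-6)]| = 228, so the area is 114.
Along each edge there are gcd(|Δx|,|Δy|)+1 lattice points, so counting each shared vertex once the boundary has gcd(0,11) + gcd(8,1) + gcd(7,28) + gcd(1,16) = 11+1+7+1 = 20.
By Pick's theorem A = I + B/2 − 1, so I = 114 − 20/2 + 1 = 105.

105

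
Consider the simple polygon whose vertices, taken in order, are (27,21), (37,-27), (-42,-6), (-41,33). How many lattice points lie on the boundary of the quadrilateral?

Along each edge there are gcd(|Δx|,|Δy|)+1 lattice points, so counting each shared vertex once the boundary has gcd(10,48) + gcd(79,21) + gcd(1,39) + gcd(68,12) = 2+1+1+4 = 8.

8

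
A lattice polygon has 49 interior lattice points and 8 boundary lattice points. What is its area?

52

Pick's theorem states A = I + B/2 − 1, so A = 49 + 8/2 − 1 = 52.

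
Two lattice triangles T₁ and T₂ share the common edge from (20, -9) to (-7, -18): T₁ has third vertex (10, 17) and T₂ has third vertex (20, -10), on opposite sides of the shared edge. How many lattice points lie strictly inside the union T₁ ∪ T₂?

The union is the simple quadrilateral with vertices (20, -9), (10, 17), (-7, -18), (20, -10) in order.
Using the shoelace formula, 2A = |[20·17 − 10·(-9)] + [10·(-18) − (-7)·17] + [(-7)·(-10) − 20·(-18)] + [20·(-9) − 20·(-10)]| = 819, so the area is 819/2.
The number of boundary lattice points is Σ gcd(|Δx|,|Δy|) = gcd(10,26) + gcd(17,35) + gcd(27,8) + gcd(0,1) = 2+1+1+1 = 5.
By Pick's theorem I = A − B/2 + 1 = 819/2 − 5/2 + 1 = 408.

408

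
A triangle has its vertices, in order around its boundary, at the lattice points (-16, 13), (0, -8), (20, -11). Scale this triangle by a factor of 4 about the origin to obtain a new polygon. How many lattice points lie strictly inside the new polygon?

2949

Using the shoelace formula, 2A = |[(-16)·(-8) − 0·13] + [0·(-11) − 20·(-8)] + [20·13 − (-16)·(-11)]| = 372, so the area is 186.
Summing gcd(|Δx|,|Δy|) over the edges gives the boundary count: gcd(16,21) + gcd(20,3) + gcd(36,24) = 1+1+12 = 14.
Scaling by 4 multiplies the area by 4² = 16 (so the new area is 2976) and multiplies the boundary lattice-point count by 4, giving 56.
By Pick's theorem, the interior count of the dilated polygon is 2976 − 56/2 + 1 = 2949.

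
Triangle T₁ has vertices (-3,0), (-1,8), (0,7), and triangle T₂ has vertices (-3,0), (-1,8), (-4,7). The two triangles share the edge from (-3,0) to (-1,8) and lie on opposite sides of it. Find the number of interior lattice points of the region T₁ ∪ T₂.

The union is the simple quadrilateral with vertices (-3,0), (0,7), (-1,8), (-4,7) in order.
Using the shoelace formula, 2A = |[(-3)·7 − 0·0] + [0·8 − (-1)·7] + [(-1)·7 − (-4)·8] + [(-4)·0 − (-3)·7]| = 32, so the area is 16.
The number of boundary lattice points is Σ gcd(|Δx|,|Δy|) = gcd(3,7) + gcd(1,1) + gcd(3,1) + gcd(1,7) = 1+1+1+1 = 4.
By Pick's theorem I = A − B/2 + 1 = 16 − 4/2 + 1 = 15.

15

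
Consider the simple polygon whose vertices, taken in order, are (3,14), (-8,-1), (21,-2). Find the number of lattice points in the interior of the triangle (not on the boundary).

222

By the shoelace formula, twice the signed area is |[3·(-1) − (-8)·14] + [(-8)·(-2) − 21·(-1)] + [21·14 − 3·(-2)]| = 446, so the area is 223.
The number of boundary lattice points is Σ gcd(|Δx|,|Δy|) = gcd(11,15) + gcd(29,1) + gcd(18,16) = 1+1+2 = 4.
Pick's theorem gives I = A − B/2 + 1 = 223 − 4/2 + 1 = 222.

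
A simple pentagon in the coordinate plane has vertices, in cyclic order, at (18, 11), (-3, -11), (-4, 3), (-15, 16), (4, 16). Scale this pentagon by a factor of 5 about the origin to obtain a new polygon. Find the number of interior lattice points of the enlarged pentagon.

9756

The shoelace formula gives twice the area as |[18·(-11) − (-3)·11] + [(-3)·3 − (-4)·(-11)] + [(-4)·16 − (-15)·3] + [(-15)·16 − 4·16] + [4·11 − 18·16]| = 785, so the area is 392.5.
The number of boundary lattice points is Σ gcd(|Δx|,|Δy|) = gcd(21,22) + gcd(1,14) + gcd(11,13) + gcd(19,0) + gcd(14,5) = 1+1+1+19+1 = 23.
Scaling by 5 multiplies the area by 5² = 25 (so the new area is 19625/2) and multiplies the boundary lattice-point count by 5, giving 115.
By Pick's theorem, the interior count of the dilated polygon is 19625/2 − 115/2 + 1 = 9756.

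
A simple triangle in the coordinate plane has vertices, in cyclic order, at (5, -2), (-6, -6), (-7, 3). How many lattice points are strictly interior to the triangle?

51

Using the shoelace formula, 2A = |[5·(-6) − (-6)·(-2)] + [(-6)·3 − (-7)·(-6)] + [(-7)·(-2) − 5·3]| = 103, so the area is 103/2.
Summing gcd(|Δx|,|Δy|) over the edges gives the boundary count: gcd(11,4) + gcd(1,9) + gcd(12,5) = 1+1+1 = 3.
By Pick's theorem A = I + B/2 − 1, so I = 103/2 − 3/2 + 1 = 51.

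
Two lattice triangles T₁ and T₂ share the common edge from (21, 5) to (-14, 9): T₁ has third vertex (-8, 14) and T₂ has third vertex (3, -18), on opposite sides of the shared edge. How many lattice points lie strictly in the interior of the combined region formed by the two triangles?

The union is the simple quadrilateral with vertices (21, 5), (-8, 14), (-14, 9), (3, -18) in order.
By the shoelace formula, twice the signed area is |(21·14 − (-8)·5) + ((-8)·9 − (-14)·14) + ((-14)·(-18) − 3·9) + (3·5 − 21·(-18))| = 1076, so the area is 538.
Along each edge there are gcd(|Δx|,|Δy|)+1 lattice points, so counting each shared vertex once the boundary has gcd(29,9) + gcd(6,5) + gcd(17,27) + gcd(18,23) = 1+1+1+1 = 4.
By Pick's theorem I = A − B/2 + 1 = 538 − 4/2 + 1 = 537.

537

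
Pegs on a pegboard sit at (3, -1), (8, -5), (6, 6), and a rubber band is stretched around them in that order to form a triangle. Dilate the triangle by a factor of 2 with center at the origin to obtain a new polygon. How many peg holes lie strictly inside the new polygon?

92

The shoelace formula gives twice the area as |(3·(-5) − 8·(-1)) + (8·6 − 6·(-5)) + (6·(-1) − 3·6)| = 47, so the area is 47/2.
Along each edge there are gcd(|Δx|,|Δy|)+1 lattice points, so counting each shared vertex once the boundary has gcd(5,4) + gcd(2,11) + gcd(3,7) = 1+1+1 = 3.
Scaling by 2 multiplies the area by 2² = 4 (so the new area is 94) and multiplies the boundary lattice-point count by 2, giving 6.
By Pick's theorem, the interior count of the dilated polygon is 94 − 6/2 + 1 = 92.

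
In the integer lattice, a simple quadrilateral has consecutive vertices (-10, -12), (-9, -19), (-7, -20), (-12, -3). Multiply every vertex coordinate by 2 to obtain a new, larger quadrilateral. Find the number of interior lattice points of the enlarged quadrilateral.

45

Using the shoelace formula, 2A = |[(-10)·(-19) − (-9)·(-12)] + [(-9)·(-20) − (-7)·(-19)] + [(-7)·(-3) − (-12)·(-20)] + [(-12)·(-12) − (-10)·(-3)]| = 24, so the area is 12.
Summing gcd(|Δx|,|Δy|) over the edges gives the boundary count: gcd(1,7) + gcd(2,1) + gcd(5,17) + gcd(2,9) = 1+1+1+1 = 4.
Scaling by 2 multiplies the area by 2² = 4 (so the new area is 48) and multiplies the boundary lattice-point count by 2, giving 8.
By Pick's theorem, the interior count of the dilated polygon is 48 − 8/2 + 1 = 45.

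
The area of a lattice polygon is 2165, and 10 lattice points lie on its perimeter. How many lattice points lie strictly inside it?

2161

From Pick's theorem, I = A − B/2 + 1 = 2165 − 10/2 + 1 = 2161.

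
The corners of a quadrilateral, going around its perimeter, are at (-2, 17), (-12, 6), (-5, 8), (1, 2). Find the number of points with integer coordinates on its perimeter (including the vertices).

11

Along each edge there are gcd(|Δx|,|Δy|)+1 lattice points, so counting each shared vertex once the boundary has gcd(10,11) + gcd(7,2) + gcd(6,6) + gcd(3,15) = 1+1+6+3 = 11.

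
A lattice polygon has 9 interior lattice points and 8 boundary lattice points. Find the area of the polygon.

12

Pick's theorem states A = I + B/2 − 1, so A = 9 + 8/2 − 1 = 12.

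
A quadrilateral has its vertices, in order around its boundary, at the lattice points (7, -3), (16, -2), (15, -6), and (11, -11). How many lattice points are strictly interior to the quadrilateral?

41

The shoelace formula gives twice the area as |(7·(-2) − 16·(-3)) + (16·(-6) − 15·(-2)) + (15·(-11) − 11·(-6)) + (11·(-3) − 7·(-11))| = 87, so the area is 87/2.
The number of boundary lattice points is Σ gcd(|Δx|,|Δy|) = gcd(9,1) + gcd(1,4) + gcd(4,5) + gcd(4,8) = 1+1+1+4 = 7.
By Pick's theorem A = I + B/2 − 1, so I = 87/2 − 7/2 + 1 = 41.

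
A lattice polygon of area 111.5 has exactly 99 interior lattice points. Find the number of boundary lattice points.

27

Pick's theorem gives A = I + B/2 − 1, so B = 2(A − I + 1) = 2(111.5 − 99 + 1) = 27.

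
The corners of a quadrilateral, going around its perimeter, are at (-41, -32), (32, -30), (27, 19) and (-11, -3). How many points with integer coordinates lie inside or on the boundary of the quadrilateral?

2018

By the shoelace formula, twice the signed area is |[(-41)·(-30) − 32·(-32)] + [32·19 − 27·(-30)] + [27·(-3) − (-11)·19] + [(-11)·(-32) − (-41)·(-3)]| = 4029, so the area is 2014.5.
Along each edge there are gcd(|Δx|,|Δy|)+1 lattice points, so counting each shared vertex once the boundary has gcd(73,2) + gcd(5,49) + gcd(38,22) + gcd(30,29) = 1+1+2+1 = 5.
Pick's theorem gives I = A − B/2 + 1 = 2014.5 − 5/2 + 1 = 2013, so the closed region contains I + B = 2013 + 5 = 2018 lattice points.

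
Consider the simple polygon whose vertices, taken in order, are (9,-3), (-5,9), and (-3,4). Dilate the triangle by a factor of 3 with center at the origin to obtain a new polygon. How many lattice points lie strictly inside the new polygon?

By the shoelace formula, twice the signed area is |[9·9 − (-5)·(-3)] + [(-5)·4 − (-3)·9] + [(-3)·(-3) − 9·4]| = 46, so the area is 23.
Along each edge there are gcd(|Δx|,|Δy|)+1 lattice points, so counting each shared vertex once the boundary has gcd(14,12) + gcd(2,5) + gcd(12,7) = 2+1+1 = 4.
Scaling by 3 multiplies the area by 3² = 9 (so the new area is 207) and multiplies the boundary lattice-point count by 3, giving 12.
By Pick's theorem, the interior count of the dilated polygon is 207 − 12/2 + 1 = 202.

202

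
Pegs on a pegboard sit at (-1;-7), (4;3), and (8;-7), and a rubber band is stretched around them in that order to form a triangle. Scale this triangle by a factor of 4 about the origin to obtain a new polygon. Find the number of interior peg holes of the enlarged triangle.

689

Using the shoelace formula, 2A = |[(-1)·3 − 4·(-7)] + [4·(-7) − 8·3] + [8·(-7) − (-1)·(-7)]| = 90, so the area is 45.
The number of boundary lattice points is Σ gcd(|Δx|,|Δy|) = gcd(5,10) + gcd(4,10) + gcd(9,0) = 5+2+9 = 16.
Scaling by 4 multiplies the area by 4² = 16 (so the new area is 720) and multiplies the boundary lattice-point count by 4, giving 64.
By Pick's theorem, the interior count of the dilated polygon is 720 − 64/2 + 1 = 689.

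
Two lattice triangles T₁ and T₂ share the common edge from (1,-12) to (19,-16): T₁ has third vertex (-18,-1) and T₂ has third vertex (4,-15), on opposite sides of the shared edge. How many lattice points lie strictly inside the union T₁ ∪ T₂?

The union is the simple quadrilateral with vertices (1,-12), (-18,-1), (19,-16), (4,-15) in order.
By the shoelace formula, twice the signed area is |(1·(-1) − (-18)·(-12)) + ((-18)·(-16) − 19·(-1)) + (19·(-15) − 4·(-16)) + (4·(-12) − 1·(-15))| = 164, so the area is 82.
The number of boundary lattice points is Σ gcd(|Δx|,|Δy|) = gcd(19,11) + gcd(37,15) + gcd(15,1) + gcd(3,3) = 1+1+1+3 = 6.
By Pick's theorem I = A − B/2 + 1 = 82 − 6/2 + 1 = 80.

80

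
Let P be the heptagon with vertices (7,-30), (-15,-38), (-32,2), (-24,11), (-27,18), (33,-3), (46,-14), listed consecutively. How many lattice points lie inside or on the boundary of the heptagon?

2266

The shoelace formula gives twice the area as |[7·(-38) − (-15)·(-30)] + [(-15)·2 − (-32)·(-38)] + [(-32)·11 − (-24)·2] + [(-24)·18 − (-27)·11] + [(-27)·(-3) − 33·18] + [33·(-14) − 46·(-3)] + [46·(-30) − 7·(-14)]| = 4520, so the area is 2260.
Summing gcd(|Δx|,|Δy|) over the edges gives the boundary count: gcd(22,8) + gcd(17,40) + gcd(8,9) + gcd(3,7) + gcd(60,21) + gcd(13,11) + gcd(39,16) = 2+1+1+1+3+1+1 = 10.
Pick's theorem gives I = A − B/2 + 1 = 2260 − 10/2 + 1 = 2256, so the closed region contains I + B = 2256 + 10 = 2266 lattice points.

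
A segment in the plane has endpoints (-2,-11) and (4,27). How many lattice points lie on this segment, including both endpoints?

3

The number of lattice points on a segment between lattice points is gcd(|Δx|,|Δy|) + 1 = gcd(6,38) + 1 = 2 + 1 = 3.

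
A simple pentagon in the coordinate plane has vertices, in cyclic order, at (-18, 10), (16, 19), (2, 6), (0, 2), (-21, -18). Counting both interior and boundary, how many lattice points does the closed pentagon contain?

470

Using the shoelace formula, 2A = |((-18)·19 − 16·10) + (16·6 − 2·19) + (2·2 − 0·6) + (0·(-18) − (-21)·2) + ((-21)·10 − (-18)·(-18))| = 932, so the area is 466.
Summing gcd(|Δx|,|Δy|) over the edges gives the boundary count: gcd(34,9) + gcd(14,13) + gcd(2,4) + gcd(21,20) + gcd(3,28) = 1+1+2+1+1 = 6.
Pick's theorem gives I = A − B/2 + 1 = 466 − 6/2 + 1 = 464, so the closed region contains I + B = 464 + 6 = 470 lattice points.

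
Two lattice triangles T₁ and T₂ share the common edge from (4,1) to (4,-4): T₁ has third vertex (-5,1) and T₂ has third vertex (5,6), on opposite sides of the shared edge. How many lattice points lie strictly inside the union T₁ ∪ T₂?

The union is the simple quadrilateral with vertices (4,1), (-5,1), (4,-4), (5,6) in order.
The shoelace formula gives twice the area as |(4·1 − (-5)·1) + ((-5)·(-4) − 4·1) + (4·6 − 5·(-4)) + (5·1 − 4·6)| = 50, so the area is 25.
The number of boundary lattice points is Σ gcd(|Δx|,|Δy|) = gcd(9,0) + gcd(9,5) + gcd(1,10) + gcd(1,5) = 9+1+1+1 = 12.
By Pick's theorem I = A − B/2 + 1 = 25 − 12/2 + 1 = 20.

20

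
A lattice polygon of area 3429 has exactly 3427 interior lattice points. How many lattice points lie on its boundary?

6

Pick's theorem gives A = I + B/2 − 1, so B = 2(A − I + 1) = 2(3429 − 3427 + 1) = 6.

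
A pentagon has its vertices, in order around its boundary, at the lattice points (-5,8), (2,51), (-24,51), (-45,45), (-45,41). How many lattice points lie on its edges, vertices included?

35

Along each edge there are gcd(|Δx|,|Δy|)+1 lattice points, so counting each shared vertex once the boundary has gcd(7,43) + gcd(26,0) + gcd(21,6) + gcd(0,4) + gcd(40,33) = 1+26+3+4+1 = 35.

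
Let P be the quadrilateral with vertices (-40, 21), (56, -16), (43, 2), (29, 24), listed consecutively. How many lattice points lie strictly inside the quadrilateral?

Using the shoelace formula, 2A = |[(-40)·(-16) − 56·21] + [56·2 − 43·(-16)] + [43·24 − 29·2] + [29·21 − (-40)·24]| = 2807, so the area is 2807/2.
Along each edge there are gcd(|Δx|,|Δy|)+1 lattice points, so counting each shared vertex once the boundary has gcd(96,37) + gcd(13,18) + gcd(14,22) + gcd(69,3) = 1+1+2+3 = 7.
Pick's theorem gives I = A − B/2 + 1 = 2807/2 − 7/2 + 1 = 1401.

1401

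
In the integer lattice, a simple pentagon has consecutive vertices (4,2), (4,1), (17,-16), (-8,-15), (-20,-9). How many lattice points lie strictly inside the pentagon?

Using the shoelace formula, 2A = |[4·1 − 4·2] + [4·(-16) − 17·1] + [17·(-15) − (-8)·(-16)] + [(-8)·(-9) − (-20)·(-15)] + [(-20)·2 − 4·(-9)]| = 700, so the area is 350.
Along each edge there are gcd(|Δx|,|Δy|)+1 lattice points, so counting each shared vertex once the boundary has gcd(0,1) + gcd(13,17) + gcd(25,1) + gcd(12,6) + gcd(24,11) = 1+1+1+6+1 = 10.
Pick's theorem gives I = A − B/2 + 1 = 350 − 10/2 + 1 = 346.

346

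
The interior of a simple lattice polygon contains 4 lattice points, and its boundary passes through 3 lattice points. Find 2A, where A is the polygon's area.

Pick's theorem states A = I + B/2 − 1, so A = 4 + 3/2 − 1 = 9/2.
Hence 2A = 9.

9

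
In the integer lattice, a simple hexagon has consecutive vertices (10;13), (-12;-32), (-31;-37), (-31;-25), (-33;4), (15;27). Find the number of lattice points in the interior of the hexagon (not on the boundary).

1522

Using the shoelace formula, 2A = |(10·(-32) − (-12)·13) + ((-12)·(-37) − (-31)·(-32)) + ((-31)·(-25) − (-31)·(-37)) + ((-31)·4 − (-33)·(-25)) + ((-33)·27 − 15·4) + (15·13 − 10·27)| = 3059, so the area is 1529.5.
The number of boundary lattice points is Σ gcd(|Δx|,|Δy|) = gcd(22,45) + gcd(19,5) + gcd(0,12) + gcd(2,29) + gcd(48,23) + gcd(5,14) = 1+1+12+1+1+1 = 17.
Pick's theorem gives I = A − B/2 + 1 = 1529.5 − 17/2 + 1 = 1522.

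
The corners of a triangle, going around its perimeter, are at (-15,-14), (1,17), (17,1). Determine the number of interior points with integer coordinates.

368

The shoelace formula gives twice the area as |((-15)·17 − 1·(-14)) + (1·1 − 17·17) + (17·(-14) − (-15)·1)| = 752, so the area is 376.
The number of boundary lattice points is Σ gcd(|Δx|,|Δy|) = gcd(16,31) + gcd(16,16) + gcd(32,15) = 1+16+1 = 18.
Pick's theorem gives I = A − B/2 + 1 = 376 − 18/2 + 1 = 368.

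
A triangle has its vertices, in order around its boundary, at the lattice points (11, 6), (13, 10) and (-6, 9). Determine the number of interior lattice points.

The shoelace formula gives twice the area as |(11·10 − 13·6) + (13·9 − (-6)·10) + ((-6)·6 − 11·9)| = 74, so the area is 37.
Summing gcd(|Δx|,|Δy|) over the edges gives the boundary count: gcd(2,4) + gcd(19,1) + gcd(17,3) = 2+1+1 = 4.
By Pick's theorem A = I + B/2 − 1, so I = 37 − 4/2 + 1 = 36.

36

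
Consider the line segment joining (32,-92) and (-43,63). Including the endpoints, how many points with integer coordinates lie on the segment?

The number of lattice points on a segment between lattice points is gcd(|Δx|,|Δy|) + 1 = gcd(75,155) + 1 = 5 + 1 = 6.

6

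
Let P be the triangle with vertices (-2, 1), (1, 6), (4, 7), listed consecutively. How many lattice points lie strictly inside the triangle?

By the shoelace formula, twice the signed area is |((-2)·6 − 1·1) + (1·7 − 4·6) + (4·1 − (-2)·7)| = 12, so the area is 6.
Along each edge there are gcd(|Δx|,|Δy|)+1 lattice points, so counting each shared vertex once the boundary has gcd(3,5) + gcd(3,1) + gcd(6,6) = 1+1+6 = 8.
Pick's theorem gives I = A − B/2 + 1 = 6 − 8/2 + 1 = 3.

3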